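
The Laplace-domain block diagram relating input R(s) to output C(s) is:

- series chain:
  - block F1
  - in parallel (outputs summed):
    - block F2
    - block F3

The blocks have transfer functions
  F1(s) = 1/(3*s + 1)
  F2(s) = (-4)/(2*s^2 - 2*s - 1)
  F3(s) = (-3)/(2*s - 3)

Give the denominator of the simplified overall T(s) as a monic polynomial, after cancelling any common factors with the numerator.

The answer is s^4 - 13*s^3/6 + s^2/6 + 13*s/12 + 1/4.

Reasoning:
Step 1 - parallel reduction of F2, F3 = (-6*s^2 - 2*s + 15)/(4*s^3 - 10*s^2 + 4*s + 3)
Step 2 - combine F1, (F2+F3) in series = (-6*s^2 - 2*s + 15)/(12*s^4 - 26*s^3 + 2*s^2 + 13*s + 3)
The result of step 2 is T(s) in lowest terms. Its denominator has leading coefficient 12; dividing the denominator through by 12 makes it monic.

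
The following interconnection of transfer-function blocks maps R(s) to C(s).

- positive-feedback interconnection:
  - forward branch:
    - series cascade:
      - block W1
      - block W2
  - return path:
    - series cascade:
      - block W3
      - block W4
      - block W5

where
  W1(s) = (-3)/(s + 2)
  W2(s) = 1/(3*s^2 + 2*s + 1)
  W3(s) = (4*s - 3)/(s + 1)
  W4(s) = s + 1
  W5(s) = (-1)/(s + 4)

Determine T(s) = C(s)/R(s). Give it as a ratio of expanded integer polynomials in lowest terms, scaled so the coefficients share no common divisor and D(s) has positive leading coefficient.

Answer: (-3*s - 12)/(3*s^4 + 20*s^3 + 37*s^2 + 10*s + 17)

Working:
Step 1. multiply W1, W2 (series) gives (-3)/(3*s^3 + 8*s^2 + 5*s + 2)
Step 2. cascade W3, W4, W5 gives (3 - 4*s)/(s + 4)
Step 3. close the feedback loop around (W1*W2), (W3*W4*W5), which is the overall transfer function T(s) = C(s)/R(s) in lowest terms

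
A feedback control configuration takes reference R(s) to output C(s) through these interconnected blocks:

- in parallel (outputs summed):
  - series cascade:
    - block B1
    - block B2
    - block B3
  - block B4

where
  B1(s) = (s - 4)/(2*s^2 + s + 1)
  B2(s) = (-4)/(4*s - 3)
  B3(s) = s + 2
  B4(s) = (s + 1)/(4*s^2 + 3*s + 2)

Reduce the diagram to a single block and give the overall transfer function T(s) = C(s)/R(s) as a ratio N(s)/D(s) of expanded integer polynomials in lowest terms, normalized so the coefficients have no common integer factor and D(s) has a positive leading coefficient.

Step 1: combine B1, B2, B3 in series gives (-4*s^2 + 8*s + 32)/(8*s^3 - 2*s^2 + s - 3)
Step 2: reduce the parallel group (B1*B2*B3), B4 - this is the overall T(s), already in the required normalized form

Therefore the answer is (-8*s^4 + 26*s^3 + 143*s^2 + 110*s + 61)/(32*s^5 + 16*s^4 + 14*s^3 - 13*s^2 - 7*s - 6).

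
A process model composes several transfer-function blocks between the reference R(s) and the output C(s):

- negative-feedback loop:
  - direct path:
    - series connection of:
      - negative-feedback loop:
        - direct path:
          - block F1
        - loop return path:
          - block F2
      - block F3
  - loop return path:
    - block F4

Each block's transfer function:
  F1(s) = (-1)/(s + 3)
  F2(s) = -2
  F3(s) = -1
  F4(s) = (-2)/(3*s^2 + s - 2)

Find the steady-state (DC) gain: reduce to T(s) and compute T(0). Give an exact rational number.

First reduce the diagram to T(s).

1. feedback reduction of F1, F2, giving (-1)/(s + 5)
2. reduce the series chain [F1/(1+F1*F2)], F3, giving 1/(s + 5)
3. close the feedback loop around ([F1/(1+F1*F2)]*F3), F4, giving (3*s^2 + s - 2)/(3*s^3 + 16*s^2 + 3*s - 12)
That last expression is T(s); at s = 0 only the constant terms survive, so T(0) = -2/(-12) = 1/6.

Answer: 1/6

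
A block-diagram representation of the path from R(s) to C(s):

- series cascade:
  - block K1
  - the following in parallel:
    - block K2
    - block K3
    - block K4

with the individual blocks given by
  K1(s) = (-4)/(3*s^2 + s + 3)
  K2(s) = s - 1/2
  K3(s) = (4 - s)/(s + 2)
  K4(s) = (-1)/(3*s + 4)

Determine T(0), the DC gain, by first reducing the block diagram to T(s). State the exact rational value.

(1) combine K2, K3, K4 in parallel, giving (6*s^3 + 11*s^2 + 20*s + 20)/(6*s^2 + 20*s + 16)
(2) reduce the series chain K1, (K2+K3+K4), giving (-12*s^3 - 22*s^2 - 40*s - 40)/(9*s^4 + 33*s^3 + 43*s^2 + 38*s + 24)
Evaluating the step-2 result (the overall T(s)) at s = 0 gives T(0) = -40/24 = -5/3.

Final answer: -5/3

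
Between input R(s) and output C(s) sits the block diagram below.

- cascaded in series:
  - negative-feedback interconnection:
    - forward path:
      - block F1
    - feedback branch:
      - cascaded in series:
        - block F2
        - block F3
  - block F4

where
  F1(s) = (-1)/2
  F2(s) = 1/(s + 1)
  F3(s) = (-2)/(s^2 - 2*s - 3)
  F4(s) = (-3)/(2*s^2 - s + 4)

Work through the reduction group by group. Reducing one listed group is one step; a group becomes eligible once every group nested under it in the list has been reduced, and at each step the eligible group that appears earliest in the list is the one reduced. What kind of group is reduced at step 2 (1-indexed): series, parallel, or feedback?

[1] cascade F2, F3
[2] apply the feedback formula to F1, (F2*F3)
[3] series reduction of [F1/(1+F1*(F2*F3))], F4
Step 2: feedback.

Final answer: feedback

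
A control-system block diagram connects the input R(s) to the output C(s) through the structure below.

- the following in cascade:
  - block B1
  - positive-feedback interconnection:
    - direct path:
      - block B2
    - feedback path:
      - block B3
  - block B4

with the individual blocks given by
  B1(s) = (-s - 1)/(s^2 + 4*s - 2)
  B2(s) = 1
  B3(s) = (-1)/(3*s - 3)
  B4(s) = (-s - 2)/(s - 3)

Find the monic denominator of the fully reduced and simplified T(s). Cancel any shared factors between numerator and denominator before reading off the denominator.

(1) collapse the loop (B2 forward, B3 return) = (3*s - 3)/(3*s - 2)
(2) multiply B1, [B2/(1-B2*B3)], B4 (series) = (3*s^3 + 6*s^2 - 3*s - 6)/(3*s^4 + s^3 - 44*s^2 + 46*s - 12)
The result of step 2 is T(s) in lowest terms. Its denominator has leading coefficient 3; dividing the denominator through by 3 makes it monic.

Answer: s^4 + s^3/3 - 44*s^2/3 + 46*s/3 - 4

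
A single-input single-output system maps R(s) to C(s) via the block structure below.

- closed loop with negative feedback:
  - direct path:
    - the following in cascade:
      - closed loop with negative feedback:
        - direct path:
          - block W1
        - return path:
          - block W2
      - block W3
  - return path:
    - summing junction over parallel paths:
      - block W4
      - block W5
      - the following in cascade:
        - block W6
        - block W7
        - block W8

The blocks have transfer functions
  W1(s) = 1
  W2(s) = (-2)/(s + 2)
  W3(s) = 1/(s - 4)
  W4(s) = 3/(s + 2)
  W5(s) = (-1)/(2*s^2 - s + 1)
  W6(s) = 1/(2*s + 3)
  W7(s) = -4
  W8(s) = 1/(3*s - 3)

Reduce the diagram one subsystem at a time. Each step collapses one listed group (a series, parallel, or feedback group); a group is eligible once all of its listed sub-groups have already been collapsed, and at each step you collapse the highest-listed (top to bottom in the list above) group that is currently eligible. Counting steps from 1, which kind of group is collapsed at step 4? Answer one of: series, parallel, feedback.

The answer is parallel.

Reasoning:
(1) reduce the feedback loop with forward W1 and return W2
(2) multiply [W1/(1+W1*W2)], W3 (series)
(3) combine W6, W7, W8 in series
(4) add W4, W5, (W6*W7*W8) (parallel)
(5) reduce the feedback loop with forward ([W1/(1+W1*W2)]*W3) and return (W4+W5+(W6*W7*W8))
Step 4 collapses a parallel group.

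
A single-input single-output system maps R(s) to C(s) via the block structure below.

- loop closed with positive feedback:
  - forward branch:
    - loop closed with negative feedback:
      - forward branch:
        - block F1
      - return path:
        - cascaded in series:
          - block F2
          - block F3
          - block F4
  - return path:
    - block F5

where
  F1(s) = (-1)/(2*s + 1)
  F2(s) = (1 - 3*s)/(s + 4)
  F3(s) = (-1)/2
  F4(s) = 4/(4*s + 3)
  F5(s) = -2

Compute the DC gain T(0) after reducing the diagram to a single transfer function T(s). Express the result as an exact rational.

The answer is 6/5.

Reasoning:
(1) series reduction of F2, F3, F4 gives (6*s - 2)/(4*s^2 + 19*s + 12)
(2) close the feedback loop around F1, (F2*F3*F4) gives (-4*s^2 - 19*s - 12)/(8*s^3 + 42*s^2 + 37*s + 14)
(3) feedback reduction of [F1/(1+F1*(F2*F3*F4))], F5 gives (-4*s^2 - 19*s - 12)/(8*s^3 + 34*s^2 - s - 10)
DC gain: substitute s = 0 into T(s) from step 3: T(0) = -12/(-10) = 6/5.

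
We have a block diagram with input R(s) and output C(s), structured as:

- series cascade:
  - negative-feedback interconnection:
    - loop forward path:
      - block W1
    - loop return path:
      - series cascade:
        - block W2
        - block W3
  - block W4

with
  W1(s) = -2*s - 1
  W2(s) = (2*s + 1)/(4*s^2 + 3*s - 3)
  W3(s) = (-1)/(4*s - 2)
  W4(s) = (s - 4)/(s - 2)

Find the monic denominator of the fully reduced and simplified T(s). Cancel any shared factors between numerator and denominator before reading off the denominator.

The answer is s^4 - 3*s^3/2 - 15*s^2/8 + 35*s/16 - 7/8.

Reasoning:
Step 1 - multiply W2, W3 (series) -> (-2*s - 1)/(16*s^3 + 4*s^2 - 18*s + 6)
Step 2 - close the feedback loop around W1, (W2*W3) -> (-32*s^4 - 24*s^3 + 32*s^2 + 6*s - 6)/(16*s^3 + 8*s^2 - 14*s + 7)
Step 3 - reduce the series chain [W1/(1+W1*(W2*W3))], W4 -> (-32*s^5 + 104*s^4 + 128*s^3 - 122*s^2 - 30*s + 24)/(16*s^4 - 24*s^3 - 30*s^2 + 35*s - 14)
That last expression is T(s), already simplified. Scaling its denominator by 1/16 (the reciprocal of the leading coefficient) yields the monic denominator.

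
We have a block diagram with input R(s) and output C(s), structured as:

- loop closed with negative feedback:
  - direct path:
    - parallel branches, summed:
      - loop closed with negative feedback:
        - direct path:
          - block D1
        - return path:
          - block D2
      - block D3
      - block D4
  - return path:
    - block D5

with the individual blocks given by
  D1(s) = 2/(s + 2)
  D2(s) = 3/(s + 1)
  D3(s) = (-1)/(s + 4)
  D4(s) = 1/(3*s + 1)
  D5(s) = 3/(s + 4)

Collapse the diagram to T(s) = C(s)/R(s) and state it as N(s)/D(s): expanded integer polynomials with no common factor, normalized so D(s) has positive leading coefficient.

The answer is (4*s^4 + 45*s^3 + 143*s^2 + 140*s + 128)/(3*s^5 + 34*s^4 + 167*s^3 + 471*s^2 + 577*s + 224).

Reasoning:
Step 1 - feedback reduction of D1, D2; result (2*s + 2)/(s^2 + 3*s + 8)
Step 2 - parallel reduction of [D1/(1+D1*D2)], D3, D4; result (4*s^3 + 29*s^2 + 27*s + 32)/(3*s^4 + 22*s^3 + 67*s^2 + 116*s + 32)
Step 3 - feedback reduction of ([D1/(1+D1*D2)]+D3+D4), D5, giving the overall T(s)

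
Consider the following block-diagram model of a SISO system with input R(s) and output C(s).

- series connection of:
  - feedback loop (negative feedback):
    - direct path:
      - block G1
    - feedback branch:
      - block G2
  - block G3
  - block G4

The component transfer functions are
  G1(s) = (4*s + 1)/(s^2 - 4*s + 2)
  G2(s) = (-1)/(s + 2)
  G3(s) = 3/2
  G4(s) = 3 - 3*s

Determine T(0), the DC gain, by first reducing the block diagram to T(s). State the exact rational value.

Answer: 3

Working:
Step 1 - collapse the loop (G1 forward, G2 return) gives (4*s^2 + 9*s + 2)/(s^3 - 2*s^2 - 10*s + 3)
Step 2 - series reduction of [G1/(1+G1*G2)], G3, G4 gives (-36*s^3 - 45*s^2 + 63*s + 18)/(2*s^3 - 4*s^2 - 20*s + 6)
Evaluating the step-2 result (the overall T(s)) at s = 0 gives T(0) = 18/6 = 3.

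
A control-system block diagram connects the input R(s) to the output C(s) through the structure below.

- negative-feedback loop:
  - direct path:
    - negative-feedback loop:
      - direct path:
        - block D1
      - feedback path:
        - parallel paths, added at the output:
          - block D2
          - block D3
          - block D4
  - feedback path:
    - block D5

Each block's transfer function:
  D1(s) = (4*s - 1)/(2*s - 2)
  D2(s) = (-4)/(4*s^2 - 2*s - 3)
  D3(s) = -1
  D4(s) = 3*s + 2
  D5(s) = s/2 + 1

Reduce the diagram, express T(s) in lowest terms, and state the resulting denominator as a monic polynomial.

The answer is s^4 - s^3/28 - 71*s^2/56 - 55*s/112 + 2/7.

Reasoning:
Step 1: add D2, D3, D4 (parallel), giving (12*s^3 - 2*s^2 - 11*s - 7)/(4*s^2 - 2*s - 3)
Step 2: collapse the loop (D1 forward, (D2+D3+D4) return), giving (16*s^3 - 12*s^2 - 10*s + 3)/(48*s^4 - 12*s^3 - 54*s^2 - 19*s + 13)
Step 3: reduce the feedback loop with forward [D1/(1+D1*(D2+D3+D4))] and return D5, giving (32*s^3 - 24*s^2 - 20*s + 6)/(112*s^4 - 4*s^3 - 142*s^2 - 55*s + 32)
Step 3 gives the fully reduced T(s), with no common factor left to cancel. The denominator's leading coefficient is 112, so divide each of its coefficients by 112 to get the monic form.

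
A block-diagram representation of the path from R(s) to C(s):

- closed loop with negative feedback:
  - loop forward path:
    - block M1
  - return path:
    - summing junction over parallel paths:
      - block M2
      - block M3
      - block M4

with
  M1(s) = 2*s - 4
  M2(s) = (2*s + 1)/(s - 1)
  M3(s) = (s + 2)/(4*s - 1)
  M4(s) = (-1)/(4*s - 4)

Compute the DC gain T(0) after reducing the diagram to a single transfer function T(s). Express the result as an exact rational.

First reduce the diagram to T(s).

(1) parallel reduction of M2, M3, M4, giving (36*s^2 + 8*s - 11)/(16*s^2 - 20*s + 4)
(2) reduce the feedback loop with forward M1 and return (M2+M3+M4), giving (16*s^3 - 52*s^2 + 44*s - 8)/(36*s^3 - 56*s^2 - 37*s + 24)
Step 2 gives the overall T(s). Then T(0) = -8/24 = -1/3.

Answer: -1/3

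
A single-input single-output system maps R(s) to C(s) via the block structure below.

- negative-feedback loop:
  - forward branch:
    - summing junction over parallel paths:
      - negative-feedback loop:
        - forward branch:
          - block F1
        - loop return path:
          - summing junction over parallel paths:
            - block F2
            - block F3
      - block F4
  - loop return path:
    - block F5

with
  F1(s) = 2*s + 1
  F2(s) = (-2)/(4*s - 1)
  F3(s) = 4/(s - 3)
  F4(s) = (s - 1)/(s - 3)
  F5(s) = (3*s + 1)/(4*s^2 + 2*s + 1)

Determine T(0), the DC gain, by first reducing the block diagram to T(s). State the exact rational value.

(1) add F2, F3 (parallel): (14*s + 2)/(4*s^2 - 13*s + 3)
(2) apply the feedback formula to F1, (F2+F3): (8*s^3 - 22*s^2 - 7*s + 3)/(32*s^2 + 5*s + 5)
(3) reduce the parallel group [F1/(1+F1*(F2+F3))], F4: (8*s^4 - 14*s^3 + 32*s^2 + 24*s - 14)/(32*s^3 - 91*s^2 - 10*s - 15)
(4) collapse the loop (([F1/(1+F1*(F2+F3))]+F4) forward, F5 return): (32*s^6 - 40*s^5 + 108*s^4 + 146*s^3 + 24*s^2 - 4*s - 14)/(152*s^5 - 334*s^4 - 108*s^3 - 67*s^2 - 58*s - 29)
Evaluating the step-4 result (the overall T(s)) at s = 0 gives T(0) = -14/(-29) = 14/29.

Answer: 14/29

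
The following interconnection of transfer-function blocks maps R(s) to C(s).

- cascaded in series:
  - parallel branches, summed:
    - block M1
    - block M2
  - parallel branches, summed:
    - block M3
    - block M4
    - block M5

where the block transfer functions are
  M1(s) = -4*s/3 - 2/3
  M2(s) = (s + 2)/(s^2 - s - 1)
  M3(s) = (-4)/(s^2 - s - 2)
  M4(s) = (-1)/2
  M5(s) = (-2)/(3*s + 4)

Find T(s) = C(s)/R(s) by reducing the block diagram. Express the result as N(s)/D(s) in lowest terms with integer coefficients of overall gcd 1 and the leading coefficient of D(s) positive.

Answer: (12*s^6 + 14*s^5 + 3*s^4 - 25*s^3 - 162*s^2 - 224*s - 128)/(18*s^5 - 12*s^4 - 84*s^3 + 6*s^2 + 108*s + 48)

Working:
[1] reduce the parallel group M1, M2; result (-4*s^3 + 2*s^2 + 9*s + 8)/(3*s^2 - 3*s - 3)
[2] combine M3, M4, M5 in parallel; result (-3*s^3 - 5*s^2 - 10*s - 16)/(6*s^3 + 2*s^2 - 20*s - 16)
[3] reduce the series chain (M1+M2), (M3+M4+M5): this yields T(s), and no further normalization is needed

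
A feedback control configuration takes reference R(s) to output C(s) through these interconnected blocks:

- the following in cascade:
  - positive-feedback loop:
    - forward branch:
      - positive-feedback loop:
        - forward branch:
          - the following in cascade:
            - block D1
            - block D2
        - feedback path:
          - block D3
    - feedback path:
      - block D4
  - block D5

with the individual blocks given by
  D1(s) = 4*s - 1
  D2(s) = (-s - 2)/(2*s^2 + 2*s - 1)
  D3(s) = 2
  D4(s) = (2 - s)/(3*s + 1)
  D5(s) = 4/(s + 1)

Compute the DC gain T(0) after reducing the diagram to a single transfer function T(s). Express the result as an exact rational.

1. series reduction of D1, D2 gives (-4*s^2 - 7*s + 2)/(2*s^2 + 2*s - 1)
2. reduce the feedback loop with forward (D1*D2) and return D3 gives (-4*s^2 - 7*s + 2)/(10*s^2 + 16*s - 5)
3. apply the feedback formula to [(D1*D2)/(1-(D1*D2)*D3)], D4 gives (-12*s^3 - 25*s^2 - s + 2)/(26*s^3 + 59*s^2 + 17*s - 9)
4. reduce the series chain [[(D1*D2)/(1-(D1*D2)*D3)]/(1-[(D1*D2)/(1-(D1*D2)*D3)]*D4)], D5 gives (-48*s^3 - 100*s^2 - 4*s + 8)/(26*s^4 + 85*s^3 + 76*s^2 + 8*s - 9)
That last expression is T(s); at s = 0 only the constant terms survive, so T(0) = 8/(-9) = -8/9.

Final answer: -8/9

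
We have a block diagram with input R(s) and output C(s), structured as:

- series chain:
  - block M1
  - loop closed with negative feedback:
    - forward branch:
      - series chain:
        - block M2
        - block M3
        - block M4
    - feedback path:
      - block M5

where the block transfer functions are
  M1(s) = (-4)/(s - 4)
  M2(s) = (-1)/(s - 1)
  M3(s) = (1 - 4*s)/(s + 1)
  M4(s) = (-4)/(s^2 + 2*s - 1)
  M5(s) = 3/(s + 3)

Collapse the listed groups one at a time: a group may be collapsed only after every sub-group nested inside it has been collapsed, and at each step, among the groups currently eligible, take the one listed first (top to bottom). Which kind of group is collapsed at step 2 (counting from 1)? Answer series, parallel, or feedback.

[1] cascade M2, M3, M4
[2] feedback reduction of (M2*M3*M4), M5
[3] series reduction of M1, [(M2*M3*M4)/(1+(M2*M3*M4)*M5)]
Step 2: feedback.

Answer: feedback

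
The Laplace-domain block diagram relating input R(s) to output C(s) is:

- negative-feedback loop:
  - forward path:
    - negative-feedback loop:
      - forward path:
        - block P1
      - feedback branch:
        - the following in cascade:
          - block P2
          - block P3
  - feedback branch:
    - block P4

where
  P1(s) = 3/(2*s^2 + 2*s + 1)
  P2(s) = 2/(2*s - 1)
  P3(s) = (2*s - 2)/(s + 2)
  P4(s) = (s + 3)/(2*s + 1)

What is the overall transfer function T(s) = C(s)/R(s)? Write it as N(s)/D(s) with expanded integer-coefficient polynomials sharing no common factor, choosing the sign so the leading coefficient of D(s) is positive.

1. combine P2, P3 in series -> (4*s - 4)/(2*s^2 + 3*s - 2)
2. reduce the feedback loop with forward P1 and return (P2*P3) -> (6*s^2 + 9*s - 6)/(4*s^4 + 10*s^3 + 4*s^2 + 11*s - 14)
3. feedback reduction of [P1/(1+P1*(P2*P3))], P4 - this is the overall T(s), already in the required normalized form

Hence the answer: (12*s^3 + 24*s^2 - 3*s - 6)/(8*s^5 + 24*s^4 + 24*s^3 + 53*s^2 + 4*s - 32)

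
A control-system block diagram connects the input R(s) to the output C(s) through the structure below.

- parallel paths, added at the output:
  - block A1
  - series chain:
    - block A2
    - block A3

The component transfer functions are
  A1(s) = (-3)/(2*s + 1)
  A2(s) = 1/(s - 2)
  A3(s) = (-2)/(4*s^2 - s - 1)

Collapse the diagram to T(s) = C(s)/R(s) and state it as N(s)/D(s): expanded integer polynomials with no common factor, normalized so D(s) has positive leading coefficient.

(1) series reduction of A2, A3 -> (-2)/(4*s^3 - 9*s^2 + s + 2)
(2) combine A1, (A2*A3) in parallel; the result is T(s) itself (integer coefficients, no common factor, positive leading denominator coefficient)

Final answer: (-12*s^3 + 27*s^2 - 7*s - 8)/(8*s^4 - 14*s^3 - 7*s^2 + 5*s + 2)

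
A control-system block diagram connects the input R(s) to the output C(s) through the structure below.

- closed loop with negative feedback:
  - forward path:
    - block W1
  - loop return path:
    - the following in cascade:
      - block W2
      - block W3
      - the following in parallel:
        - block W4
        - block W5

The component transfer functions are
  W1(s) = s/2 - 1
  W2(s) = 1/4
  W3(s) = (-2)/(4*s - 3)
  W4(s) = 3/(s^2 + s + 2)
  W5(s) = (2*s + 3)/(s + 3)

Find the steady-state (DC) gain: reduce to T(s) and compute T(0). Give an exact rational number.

1. reduce the parallel group W4, W5 gives (2*s^3 + 5*s^2 + 10*s + 15)/(s^3 + 4*s^2 + 5*s + 6)
2. reduce the series chain W2, W3, (W4+W5) gives (-2*s^3 - 5*s^2 - 10*s - 15)/(8*s^4 + 26*s^3 + 16*s^2 + 18*s - 36)
3. feedback reduction of W1, (W2*W3*(W4+W5)) gives (8*s^5 + 10*s^4 - 36*s^3 - 14*s^2 - 72*s + 72)/(14*s^4 + 51*s^3 + 32*s^2 + 41*s - 42)
Step 3 gives the overall T(s). Then T(0) = 72/(-42) = -12/7.

Hence the answer: -12/7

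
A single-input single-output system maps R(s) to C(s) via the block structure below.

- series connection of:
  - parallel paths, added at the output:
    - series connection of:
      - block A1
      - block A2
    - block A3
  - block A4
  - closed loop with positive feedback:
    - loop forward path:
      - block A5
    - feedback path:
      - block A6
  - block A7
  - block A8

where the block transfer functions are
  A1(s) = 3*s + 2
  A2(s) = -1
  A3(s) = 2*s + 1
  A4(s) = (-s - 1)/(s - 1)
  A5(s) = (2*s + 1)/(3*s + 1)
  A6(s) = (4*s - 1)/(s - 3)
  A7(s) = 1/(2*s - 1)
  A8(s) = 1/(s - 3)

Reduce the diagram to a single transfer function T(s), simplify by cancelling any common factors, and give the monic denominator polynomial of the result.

Answer: s^4 + s^3/2 - 21*s^2/10 + 2*s/5 + 1/5

Working:
1. reduce the series chain A1, A2 = -3*s - 2
2. parallel reduction of (A1*A2), A3 = -s - 1
3. apply the feedback formula to A5, A6 = (-2*s^2 + 5*s + 3)/(5*s^2 + 10*s + 2)
4. combine ((A1*A2)+A3), A4, [A5/(1-A5*A6)], A7, A8 in series = (-2*s^3 - 5*s^2 - 4*s - 1)/(10*s^4 + 5*s^3 - 21*s^2 + 4*s + 2)
That last expression is T(s), already simplified. Scaling its denominator by 1/10 (the reciprocal of the leading coefficient) yields the monic denominator.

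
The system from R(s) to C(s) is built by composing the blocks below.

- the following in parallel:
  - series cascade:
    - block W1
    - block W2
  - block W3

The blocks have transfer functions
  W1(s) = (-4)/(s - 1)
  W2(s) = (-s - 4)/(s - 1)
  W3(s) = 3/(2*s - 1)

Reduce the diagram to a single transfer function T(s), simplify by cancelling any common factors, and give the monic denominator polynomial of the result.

1. reduce the series chain W1, W2 = (4*s + 16)/(s^2 - 2*s + 1)
2. reduce the parallel group (W1*W2), W3 = (11*s^2 + 22*s - 13)/(2*s^3 - 5*s^2 + 4*s - 1)
T(s) is the step-2 result (common factors already cancelled). Leading coefficient of the denominator: 2. Divide through by 2 for the monic polynomial.

Answer: s^3 - 5*s^2/2 + 2*s - 1/2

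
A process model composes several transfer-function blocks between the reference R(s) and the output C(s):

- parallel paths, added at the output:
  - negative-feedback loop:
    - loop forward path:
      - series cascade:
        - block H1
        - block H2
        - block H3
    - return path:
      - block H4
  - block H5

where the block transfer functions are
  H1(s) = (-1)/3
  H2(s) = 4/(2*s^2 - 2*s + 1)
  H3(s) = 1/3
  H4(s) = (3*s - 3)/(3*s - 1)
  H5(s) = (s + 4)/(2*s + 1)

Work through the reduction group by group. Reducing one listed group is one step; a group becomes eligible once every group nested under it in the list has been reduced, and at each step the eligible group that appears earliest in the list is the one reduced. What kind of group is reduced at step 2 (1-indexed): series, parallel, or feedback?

Reducing step by step:

1. multiply H1, H2, H3 (series)
2. feedback reduction of (H1*H2*H3), H4
3. sum the parallel branches [(H1*H2*H3)/(1+(H1*H2*H3)*H4)], H5
So the answer for step 2 is feedback.

Answer: feedback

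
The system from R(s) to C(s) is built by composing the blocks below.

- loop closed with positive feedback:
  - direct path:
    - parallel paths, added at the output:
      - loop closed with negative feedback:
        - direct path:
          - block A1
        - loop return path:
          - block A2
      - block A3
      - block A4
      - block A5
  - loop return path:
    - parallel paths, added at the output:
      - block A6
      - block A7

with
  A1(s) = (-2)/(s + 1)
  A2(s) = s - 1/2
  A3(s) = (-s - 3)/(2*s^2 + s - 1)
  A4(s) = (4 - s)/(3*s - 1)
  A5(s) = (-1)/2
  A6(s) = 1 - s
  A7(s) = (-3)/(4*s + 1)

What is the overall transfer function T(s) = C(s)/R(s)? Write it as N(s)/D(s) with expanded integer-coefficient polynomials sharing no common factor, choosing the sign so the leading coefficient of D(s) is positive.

Answer: (40*s^5 - 194*s^4 - 3*s^3 + 72*s^2 - 25*s - 10)/(40*s^6 - 282*s^5 + 297*s^4 - 8*s^3 - 121*s^2 + 58*s - 16)

Working:
Step 1: feedback reduction of A1, A2; result 2/(s - 2)
Step 2: parallel reduction of [A1/(1+A1*A2)], A3, A4, A5; result (-10*s^4 + 51*s^3 - 12*s^2 - 15*s + 10)/(12*s^4 - 22*s^3 - 12*s^2 + 18*s - 4)
Step 3: parallel reduction of A6, A7; result (-4*s^2 + 3*s - 2)/(4*s + 1)
Step 4: collapse the loop (([A1/(1+A1*A2)]+A3+A4+A5) forward, (A6+A7) return): this yields T(s), and no further normalization is needed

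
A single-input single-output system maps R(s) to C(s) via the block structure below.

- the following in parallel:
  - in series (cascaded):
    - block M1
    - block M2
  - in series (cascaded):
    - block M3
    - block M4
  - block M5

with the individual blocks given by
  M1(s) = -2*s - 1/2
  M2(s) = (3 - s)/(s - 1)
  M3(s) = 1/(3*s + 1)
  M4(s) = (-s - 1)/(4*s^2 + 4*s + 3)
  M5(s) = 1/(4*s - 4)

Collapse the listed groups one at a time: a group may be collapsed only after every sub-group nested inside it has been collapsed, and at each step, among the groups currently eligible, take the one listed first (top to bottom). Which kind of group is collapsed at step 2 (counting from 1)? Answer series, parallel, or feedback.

The answer is series.

Reasoning:
[1] combine M1, M2 in series
[2] multiply M3, M4 (series)
[3] combine (M1*M2), (M3*M4), M5 in parallel
Step 2: series.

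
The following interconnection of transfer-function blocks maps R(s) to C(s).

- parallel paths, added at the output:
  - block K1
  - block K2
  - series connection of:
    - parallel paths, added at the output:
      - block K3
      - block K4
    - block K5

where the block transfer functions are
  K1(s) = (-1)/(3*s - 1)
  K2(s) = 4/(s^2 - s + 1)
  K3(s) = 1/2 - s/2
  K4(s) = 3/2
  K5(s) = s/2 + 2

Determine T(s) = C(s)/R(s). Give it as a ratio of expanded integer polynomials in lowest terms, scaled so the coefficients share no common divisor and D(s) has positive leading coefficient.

1. reduce the parallel group K3, K4; result 2 - s/2
2. series reduction of (K3+K4), K5; result 4 - s^2/4
3. parallel reduction of K1, K2, ((K3+K4)*K5), which is the overall transfer function T(s) = C(s)/R(s) in lowest terms

Final answer: (-3*s^5 + 4*s^4 + 44*s^3 - 67*s^2 + 116*s - 36)/(12*s^3 - 16*s^2 + 16*s - 4)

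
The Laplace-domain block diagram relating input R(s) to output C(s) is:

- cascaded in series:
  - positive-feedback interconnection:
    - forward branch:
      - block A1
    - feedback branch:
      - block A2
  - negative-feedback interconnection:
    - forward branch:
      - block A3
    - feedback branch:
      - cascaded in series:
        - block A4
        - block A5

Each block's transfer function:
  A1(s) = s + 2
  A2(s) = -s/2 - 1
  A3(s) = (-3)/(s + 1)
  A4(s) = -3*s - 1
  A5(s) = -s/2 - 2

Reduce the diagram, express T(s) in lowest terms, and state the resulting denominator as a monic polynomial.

Reducing step by step:

Step 1 - apply the feedback formula to A1, A2 -> (2*s + 4)/(s^2 + 4*s + 6)
Step 2 - combine A4, A5 in series -> 3*s^2/2 + 13*s/2 + 2
Step 3 - apply the feedback formula to A3, (A4*A5) -> 6/(9*s^2 + 37*s + 10)
Step 4 - combine [A1/(1-A1*A2)], [A3/(1+A3*(A4*A5))] in series -> (12*s + 24)/(9*s^4 + 73*s^3 + 212*s^2 + 262*s + 60)
The result of step 4 is T(s) in lowest terms. Its denominator has leading coefficient 9; dividing the denominator through by 9 makes it monic.

Answer: s^4 + 73*s^3/9 + 212*s^2/9 + 262*s/9 + 20/3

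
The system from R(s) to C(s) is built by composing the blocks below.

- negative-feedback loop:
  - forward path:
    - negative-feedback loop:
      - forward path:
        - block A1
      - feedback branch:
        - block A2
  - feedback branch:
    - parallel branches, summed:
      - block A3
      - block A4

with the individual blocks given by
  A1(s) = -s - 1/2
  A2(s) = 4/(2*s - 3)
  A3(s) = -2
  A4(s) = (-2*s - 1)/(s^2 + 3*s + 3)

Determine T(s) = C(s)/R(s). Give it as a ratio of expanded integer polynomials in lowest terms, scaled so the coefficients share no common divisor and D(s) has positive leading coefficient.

Step 1 - feedback reduction of A1, A2 -> (4*s^2 - 4*s - 3)/(4*s + 10)
Step 2 - parallel reduction of A3, A4 -> (-2*s^2 - 8*s - 7)/(s^2 + 3*s + 3)
Step 3 - apply the feedback formula to [A1/(1+A1*A2)], (A3+A4); the result is T(s) itself (integer coefficients, no common factor, positive leading denominator coefficient)

Final answer: (-4*s^4 - 8*s^3 + 3*s^2 + 21*s + 9)/(8*s^4 + 20*s^3 - 32*s^2 - 94*s - 51)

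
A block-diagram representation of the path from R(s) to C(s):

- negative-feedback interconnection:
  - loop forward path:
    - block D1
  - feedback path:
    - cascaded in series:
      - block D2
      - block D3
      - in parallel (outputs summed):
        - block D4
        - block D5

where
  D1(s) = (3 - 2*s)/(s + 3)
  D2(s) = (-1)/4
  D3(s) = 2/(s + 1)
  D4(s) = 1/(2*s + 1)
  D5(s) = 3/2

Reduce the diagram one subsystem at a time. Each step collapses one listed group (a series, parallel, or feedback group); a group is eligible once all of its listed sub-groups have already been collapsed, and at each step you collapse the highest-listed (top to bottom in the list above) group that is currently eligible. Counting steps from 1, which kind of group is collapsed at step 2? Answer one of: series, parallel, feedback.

Answer: series

Working:
Step 1. reduce the parallel group D4, D5
Step 2. series reduction of D2, D3, (D4+D5)
Step 3. feedback reduction of D1, (D2*D3*(D4+D5))
The group at step 2 is a series group.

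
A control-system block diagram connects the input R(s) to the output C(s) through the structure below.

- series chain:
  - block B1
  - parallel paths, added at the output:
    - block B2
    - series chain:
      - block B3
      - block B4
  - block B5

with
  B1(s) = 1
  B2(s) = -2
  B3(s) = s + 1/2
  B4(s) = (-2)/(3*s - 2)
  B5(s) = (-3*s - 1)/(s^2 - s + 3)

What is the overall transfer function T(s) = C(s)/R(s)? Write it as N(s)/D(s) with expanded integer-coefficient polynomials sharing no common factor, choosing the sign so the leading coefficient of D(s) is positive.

Reducing step by step:

Step 1. multiply B3, B4 (series), giving (-2*s - 1)/(3*s - 2)
Step 2. add B2, (B3*B4) (parallel), giving (3 - 8*s)/(3*s - 2)
Step 3. combine B1, (B2+(B3*B4)), B5 in series, giving the overall T(s)

Answer: (24*s^2 - s - 3)/(3*s^3 - 5*s^2 + 11*s - 6)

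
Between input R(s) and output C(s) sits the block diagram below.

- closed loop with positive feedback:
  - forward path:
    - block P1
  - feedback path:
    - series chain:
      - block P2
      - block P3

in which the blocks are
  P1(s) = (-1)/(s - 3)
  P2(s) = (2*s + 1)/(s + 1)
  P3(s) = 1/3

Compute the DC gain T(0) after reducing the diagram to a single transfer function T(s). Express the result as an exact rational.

Reducing step by step:

(1) multiply P2, P3 (series) = (2*s + 1)/(3*s + 3)
(2) collapse the loop (P1 forward, (P2*P3) return) = (-3*s - 3)/(3*s^2 - 4*s - 8)
Step 2 gives the overall T(s). Then T(0) = -3/(-8) = 3/8.

Answer: 3/8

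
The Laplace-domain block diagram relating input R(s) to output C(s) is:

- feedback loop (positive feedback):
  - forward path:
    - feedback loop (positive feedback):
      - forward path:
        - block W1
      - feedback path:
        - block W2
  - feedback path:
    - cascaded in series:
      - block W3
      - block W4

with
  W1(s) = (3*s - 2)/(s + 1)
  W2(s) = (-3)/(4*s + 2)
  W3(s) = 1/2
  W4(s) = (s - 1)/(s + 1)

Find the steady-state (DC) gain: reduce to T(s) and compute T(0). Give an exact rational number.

(1) feedback reduction of W1, W2; result (12*s^2 - 2*s - 4)/(4*s^2 + 15*s - 4)
(2) series reduction of W3, W4; result (s - 1)/(2*s + 2)
(3) close the feedback loop around [W1/(1-W1*W2)], (W3*W4); result (-6*s^3 - 5*s^2 + 3*s + 2)/(s^3 - 13*s^2 - 6*s + 3)
DC gain: substitute s = 0 into T(s) from step 3: T(0) = 2/3.

Final answer: 2/3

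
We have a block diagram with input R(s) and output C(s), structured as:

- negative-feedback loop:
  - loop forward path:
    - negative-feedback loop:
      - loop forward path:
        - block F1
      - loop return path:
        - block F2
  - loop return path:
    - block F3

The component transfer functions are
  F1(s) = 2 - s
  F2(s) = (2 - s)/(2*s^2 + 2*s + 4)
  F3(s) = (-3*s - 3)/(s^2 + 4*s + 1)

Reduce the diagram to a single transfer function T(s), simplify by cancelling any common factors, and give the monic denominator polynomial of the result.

First reduce the diagram to T(s).

(1) collapse the loop (F1 forward, F2 return); result (-2*s^3 + 2*s^2 + 8)/(3*s^2 - 2*s + 8)
(2) apply the feedback formula to [F1/(1+F1*F2)], F3; result (-2*s^5 - 6*s^4 + 6*s^3 + 10*s^2 + 32*s + 8)/(9*s^4 + 10*s^3 - 3*s^2 + 6*s - 16)
That last expression is T(s), already simplified. Scaling its denominator by 1/9 (the reciprocal of the leading coefficient) yields the monic denominator.

Answer: s^4 + 10*s^3/9 - s^2/3 + 2*s/3 - 16/9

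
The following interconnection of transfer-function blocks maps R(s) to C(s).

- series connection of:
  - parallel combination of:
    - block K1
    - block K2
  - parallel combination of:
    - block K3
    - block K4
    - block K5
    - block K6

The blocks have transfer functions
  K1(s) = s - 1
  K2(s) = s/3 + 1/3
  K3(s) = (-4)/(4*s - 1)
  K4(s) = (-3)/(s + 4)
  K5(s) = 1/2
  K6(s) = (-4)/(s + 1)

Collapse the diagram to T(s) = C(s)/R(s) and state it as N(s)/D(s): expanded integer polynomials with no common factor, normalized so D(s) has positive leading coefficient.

First reduce the diagram to T(s).

Step 1: add K1, K2 (parallel), giving 4*s/3 - 2/3
Step 2: parallel reduction of K3, K4, K5, K6, giving (4*s^3 - 45*s^2 - 167*s + 2)/(8*s^3 + 38*s^2 + 22*s - 8)
Step 3: series reduction of (K1+K2), (K3+K4+K5+K6); the result is T(s) itself (integer coefficients, no common factor, positive leading denominator coefficient)

Answer: (8*s^4 - 94*s^3 - 289*s^2 + 171*s - 2)/(12*s^3 + 57*s^2 + 33*s - 12)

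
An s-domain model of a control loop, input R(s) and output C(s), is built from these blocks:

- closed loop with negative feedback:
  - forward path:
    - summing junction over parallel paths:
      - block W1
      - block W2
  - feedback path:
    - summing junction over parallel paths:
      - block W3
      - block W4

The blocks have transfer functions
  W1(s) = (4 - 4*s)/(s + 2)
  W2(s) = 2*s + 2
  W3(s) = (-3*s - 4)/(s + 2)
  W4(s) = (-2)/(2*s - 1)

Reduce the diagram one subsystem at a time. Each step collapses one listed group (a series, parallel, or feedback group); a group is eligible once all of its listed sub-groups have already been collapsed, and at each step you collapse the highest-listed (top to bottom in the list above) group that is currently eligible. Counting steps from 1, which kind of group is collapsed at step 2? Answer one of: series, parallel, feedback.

Step 1: combine W1, W2 in parallel
Step 2: sum the parallel branches W3, W4
Step 3: collapse the loop ((W1+W2) forward, (W3+W4) return)
At step 2 the group reduced is parallel.

Hence the answer: parallel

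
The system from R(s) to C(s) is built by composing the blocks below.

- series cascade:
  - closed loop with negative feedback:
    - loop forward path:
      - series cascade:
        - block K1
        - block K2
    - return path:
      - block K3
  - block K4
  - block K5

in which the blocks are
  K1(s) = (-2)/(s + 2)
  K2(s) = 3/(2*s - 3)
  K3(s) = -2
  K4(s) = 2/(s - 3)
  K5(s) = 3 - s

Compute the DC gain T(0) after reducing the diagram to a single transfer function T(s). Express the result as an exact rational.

The answer is 2.

Reasoning:
Step 1 - series reduction of K1, K2 = (-6)/(2*s^2 + s - 6)
Step 2 - close the feedback loop around (K1*K2), K3 = (-6)/(2*s^2 + s + 6)
Step 3 - multiply [(K1*K2)/(1+(K1*K2)*K3)], K4, K5 (series) = 12/(2*s^2 + s + 6)
That last expression is T(s); at s = 0 only the constant terms survive, so T(0) = 12/6 = 2.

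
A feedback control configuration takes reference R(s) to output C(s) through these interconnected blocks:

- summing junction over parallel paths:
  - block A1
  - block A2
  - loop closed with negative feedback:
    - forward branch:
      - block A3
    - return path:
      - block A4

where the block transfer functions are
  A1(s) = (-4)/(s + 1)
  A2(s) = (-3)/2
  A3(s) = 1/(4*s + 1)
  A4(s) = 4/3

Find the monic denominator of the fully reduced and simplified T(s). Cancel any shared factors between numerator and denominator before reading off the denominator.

[1] collapse the loop (A3 forward, A4 return): 3/(12*s + 7)
[2] reduce the parallel group A1, A2, [A3/(1+A3*A4)]: (-36*s^2 - 147*s - 71)/(24*s^2 + 38*s + 14)
Step 2 gives the fully reduced T(s), with no common factor left to cancel. The denominator's leading coefficient is 24, so divide each of its coefficients by 24 to get the monic form.

Answer: s^2 + 19*s/12 + 7/12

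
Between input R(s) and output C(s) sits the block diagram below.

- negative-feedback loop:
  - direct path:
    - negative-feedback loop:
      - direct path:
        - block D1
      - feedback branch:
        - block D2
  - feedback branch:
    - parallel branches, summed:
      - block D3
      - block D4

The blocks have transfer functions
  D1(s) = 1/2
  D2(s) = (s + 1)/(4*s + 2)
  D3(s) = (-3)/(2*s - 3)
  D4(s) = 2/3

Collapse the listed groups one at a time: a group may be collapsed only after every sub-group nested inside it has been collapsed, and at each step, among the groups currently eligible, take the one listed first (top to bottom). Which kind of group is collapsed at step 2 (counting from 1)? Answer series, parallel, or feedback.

[1] apply the feedback formula to D1, D2
[2] add D3, D4 (parallel)
[3] collapse the loop ([D1/(1+D1*D2)] forward, (D3+D4) return)
So the answer for step 2 is parallel.

Therefore the answer is parallel.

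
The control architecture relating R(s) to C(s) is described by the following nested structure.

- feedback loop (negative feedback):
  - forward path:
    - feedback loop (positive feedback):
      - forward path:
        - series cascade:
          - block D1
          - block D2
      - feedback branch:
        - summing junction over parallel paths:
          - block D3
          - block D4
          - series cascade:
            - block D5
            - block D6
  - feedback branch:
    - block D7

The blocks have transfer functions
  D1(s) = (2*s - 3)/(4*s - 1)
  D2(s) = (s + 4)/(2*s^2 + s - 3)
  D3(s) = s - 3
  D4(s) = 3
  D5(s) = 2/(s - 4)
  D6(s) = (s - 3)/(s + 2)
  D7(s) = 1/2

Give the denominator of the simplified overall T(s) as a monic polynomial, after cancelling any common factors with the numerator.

Answer: s^5 - 7*s^4/3 - 31*s^3/4 + 2*s^2 + 8*s - 8

Working:
Step 1 - reduce the series chain D1, D2, giving (2*s^2 + 5*s - 12)/(8*s^3 + 2*s^2 - 13*s + 3)
Step 2 - cascade D5, D6, giving (2*s - 6)/(s^2 - 2*s - 8)
Step 3 - combine D3, D4, (D5*D6) in parallel, giving (s^3 - 2*s^2 - 6*s - 6)/(s^2 - 2*s - 8)
Step 4 - feedback reduction of (D1*D2), (D3+D4+(D5*D6)), giving (2*s^4 + s^3 - 38*s^2 - 16*s + 96)/(6*s^5 - 15*s^4 - 47*s^3 + 31*s^2 + 56*s - 96)
Step 5 - reduce the feedback loop with forward [(D1*D2)/(1-(D1*D2)*(D3+D4+(D5*D6)))] and return D7, giving (4*s^4 + 2*s^3 - 76*s^2 - 32*s + 192)/(12*s^5 - 28*s^4 - 93*s^3 + 24*s^2 + 96*s - 96)
T(s) is the step-5 result (common factors already cancelled). Leading coefficient of the denominator: 12. Divide through by 12 for the monic polynomial.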